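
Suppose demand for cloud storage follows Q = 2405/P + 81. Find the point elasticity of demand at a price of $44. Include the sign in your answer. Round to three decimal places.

At P = 44, Q = 135.659.
dQ/dP = −2405/P² = -1.242.
ε = (dQ/dP)(P/Q) = (-1.242)(44/135.659).

-0.403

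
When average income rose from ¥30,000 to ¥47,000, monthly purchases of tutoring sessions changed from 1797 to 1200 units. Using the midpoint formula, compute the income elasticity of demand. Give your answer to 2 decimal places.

-0.90

ΔQ = -597, ΔI = 17000. Midpoints: Ī = 38,500, Q̄ = 1498.5.
ε_I = (ΔQ/ΔI)(Ī/Q̄) = (-597/17000)(38500/1498.5).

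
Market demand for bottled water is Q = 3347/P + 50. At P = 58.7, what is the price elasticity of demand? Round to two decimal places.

-0.53

At P = 58.7, Q = 107.019.
dQ/dP = −3347/P² = -0.971.
ε = (dQ/dP)(P/Q) = (-0.971)(58.7/107.019).
|ε| < 1, so demand is inelastic at this price.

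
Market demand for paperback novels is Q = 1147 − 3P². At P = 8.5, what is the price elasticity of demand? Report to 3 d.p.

At P = 8.5, Q = 930.250.
dQ/dP = −6P = -51.
ε = (dQ/dP)(P/Q) = (-51)(8.5/930.250).

-0.466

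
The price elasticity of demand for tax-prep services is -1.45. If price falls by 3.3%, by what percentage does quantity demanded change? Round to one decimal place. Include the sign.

%ΔQ ≈ ε × %ΔP = (-1.45)(-3.3%) = 4.78%.

4.8%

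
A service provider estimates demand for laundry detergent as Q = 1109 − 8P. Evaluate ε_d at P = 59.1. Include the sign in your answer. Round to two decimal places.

-0.74

At P = 59.1, Q = 636.200.
dQ/dP = −8.
ε = (dQ/dP)(P/Q) = (-8)(59.1/636.200).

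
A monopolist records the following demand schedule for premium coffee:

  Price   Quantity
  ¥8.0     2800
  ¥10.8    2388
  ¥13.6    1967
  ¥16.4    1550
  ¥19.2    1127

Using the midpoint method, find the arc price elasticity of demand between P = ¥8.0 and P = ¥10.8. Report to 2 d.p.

At P = 8.0, Q = 2800; at P = 10.8, Q = 2388.
ΔQ = -412, ΔP = 2.8. Midpoints: P̄ = 9.40, Q̄ = 2594.0.
ε = (ΔQ/ΔP)(P̄/Q̄) = (-412/2.8)(9.40/2594.0).

-0.53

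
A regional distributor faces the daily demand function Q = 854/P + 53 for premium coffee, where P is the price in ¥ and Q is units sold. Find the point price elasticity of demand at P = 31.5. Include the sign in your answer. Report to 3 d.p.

At P = 31.5, Q = 80.111.
dQ/dP = −854/P² = -0.861.
ε = (dQ/dP)(P/Q) = (-0.861)(31.5/80.111).
|ε| < 1, so demand is inelastic at this price.

-0.338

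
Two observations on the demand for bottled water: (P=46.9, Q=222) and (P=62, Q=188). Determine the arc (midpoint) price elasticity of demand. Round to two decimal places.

ΔQ = 188 − 222 = -34; ΔP = 62 − 46.9 = 15.1.
Midpoints: P̄ = 54.45, Q̄ = 205.0.
ε = (ΔQ/ΔP)(P̄/Q̄) = (-34/15.1)(54.45/205.0).

-0.60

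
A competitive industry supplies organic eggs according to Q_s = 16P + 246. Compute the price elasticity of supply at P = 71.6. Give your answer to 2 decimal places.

0.82

At P = 71.6, Q_s = 1391.60.
dQ_s/dP = 16.
ε_s = (dQ_s/dP)(P/Q_s) = (16)(71.6/1391.60).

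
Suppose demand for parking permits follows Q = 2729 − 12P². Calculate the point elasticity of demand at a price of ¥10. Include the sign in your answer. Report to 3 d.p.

At P = 10, Q = 1529.
dQ/dP = −24P = -240.
ε = (dQ/dP)(P/Q) = (-240)(10/1529).
|ε| > 1, so demand is elastic at this price.

-1.570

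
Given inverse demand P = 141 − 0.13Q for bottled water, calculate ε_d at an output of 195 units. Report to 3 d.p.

-4.562

At Q = 195, P = 141 − 0.13(195) = 115.65.
dP/dQ = −0.13, so dQ/dP = 1/(−0.13) = -7.692.
ε = (dQ/dP)(P/Q) = (-7.692)(115.65/195).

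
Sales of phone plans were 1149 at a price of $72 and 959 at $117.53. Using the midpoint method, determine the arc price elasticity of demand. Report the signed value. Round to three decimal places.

-0.375

ΔQ = 959 − 1149 = -190; ΔP = 117.53 − 72 = 45.53.
Midpoints: P̄ = 94.77, Q̄ = 1054.0.
ε = (ΔQ/ΔP)(P̄/Q̄) = (-190/45.53)(94.77/1054.0).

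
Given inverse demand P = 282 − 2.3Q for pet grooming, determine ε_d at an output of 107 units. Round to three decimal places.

At Q = 107, P = 282 − 2.3(107) = 35.90.
dP/dQ = −2.3, so dQ/dP = 1/(−2.3) = -0.435.
ε = (dQ/dP)(P/Q) = (-0.435)(35.90/107).

-0.146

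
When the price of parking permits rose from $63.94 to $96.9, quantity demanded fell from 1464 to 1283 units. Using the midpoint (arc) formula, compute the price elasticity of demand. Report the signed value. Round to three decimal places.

-0.322

ΔQ = 1283 − 1464 = -181; ΔP = 96.9 − 63.94 = 32.96.
Midpoints: P̄ = 80.42, Q̄ = 1373.5.
ε = (ΔQ/ΔP)(P̄/Q̄) = (-181/32.96)(80.42/1373.5).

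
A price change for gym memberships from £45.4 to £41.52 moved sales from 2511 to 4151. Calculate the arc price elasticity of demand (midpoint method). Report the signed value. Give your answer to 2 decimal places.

-5.51

ΔQ = 4151 − 2511 = 1640; ΔP = 41.52 − 45.4 = -3.88.
Midpoints: P̄ = 43.46, Q̄ = 3331.0.
ε = (ΔQ/ΔP)(P̄/Q̄) = (1640/-3.88)(43.46/3331.0).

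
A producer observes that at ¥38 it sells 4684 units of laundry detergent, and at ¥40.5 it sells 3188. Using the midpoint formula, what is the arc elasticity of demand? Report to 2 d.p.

-5.97

ΔQ = 3188 − 4684 = -1496; ΔP = 40.5 − 38 = 2.5.
Midpoints: P̄ = 39.25, Q̄ = 3936.0.
ε = (ΔQ/ΔP)(P̄/Q̄) = (-1496/2.5)(39.25/3936.0).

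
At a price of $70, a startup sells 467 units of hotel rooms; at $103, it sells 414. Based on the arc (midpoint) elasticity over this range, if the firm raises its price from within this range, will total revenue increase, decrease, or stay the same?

increase

Arc ε = (-53/33)(86.50/440.5) ≈ -0.315.
|ε| = 0.32 < 1, so demand is inelastic. A price rise therefore raises total revenue.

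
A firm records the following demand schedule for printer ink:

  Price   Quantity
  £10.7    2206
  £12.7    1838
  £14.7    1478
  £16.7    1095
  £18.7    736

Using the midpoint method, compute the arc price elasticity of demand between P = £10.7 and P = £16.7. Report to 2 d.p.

-1.54

At P = 10.7, Q = 2206; at P = 16.7, Q = 1095.
ΔQ = -1111, ΔP = 6.0. Midpoints: P̄ = 13.70, Q̄ = 1650.5.
ε = (ΔQ/ΔP)(P̄/Q̄) = (-1111/6.0)(13.70/1650.5).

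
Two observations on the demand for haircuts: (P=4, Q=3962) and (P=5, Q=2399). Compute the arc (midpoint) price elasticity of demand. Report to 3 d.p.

ΔQ = 2399 − 3962 = -1563; ΔP = 5 − 4 = 1.
Midpoints: P̄ = 4.50, Q̄ = 3180.5.
ε = (ΔQ/ΔP)(P̄/Q̄) = (-1563/1)(4.50/3180.5).

-2.211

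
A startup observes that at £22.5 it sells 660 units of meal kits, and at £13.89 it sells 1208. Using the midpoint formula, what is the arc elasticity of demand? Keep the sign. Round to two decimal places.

ΔQ = 1208 − 660 = 548; ΔP = 13.89 − 22.5 = -8.61.
Midpoints: P̄ = 18.20, Q̄ = 934.0.
ε = (ΔQ/ΔP)(P̄/Q̄) = (548/-8.61)(18.20/934.0).

-1.24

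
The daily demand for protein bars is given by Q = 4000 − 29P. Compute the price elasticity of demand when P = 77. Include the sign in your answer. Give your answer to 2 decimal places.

At P = 77, Q = 1767.
dQ/dP = −29.
ε = (dQ/dP)(P/Q) = (-29)(77/1767).
|ε| > 1, so demand is elastic at this price.

-1.26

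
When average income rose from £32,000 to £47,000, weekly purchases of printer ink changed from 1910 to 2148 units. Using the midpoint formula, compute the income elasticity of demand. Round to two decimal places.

ΔQ = 238, ΔI = 15000. Midpoints: Ī = 39,500, Q̄ = 2029.0.
ε_I = (ΔQ/ΔI)(Ī/Q̄) = (238/15000)(39500/2029.0).

0.31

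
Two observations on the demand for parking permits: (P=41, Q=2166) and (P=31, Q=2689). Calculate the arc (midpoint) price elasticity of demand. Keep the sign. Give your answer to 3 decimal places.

-0.776

ΔQ = 2689 − 2166 = 523; ΔP = 31 − 41 = -10.
Midpoints: P̄ = 36.00, Q̄ = 2427.5.
ε = (ΔQ/ΔP)(P̄/Q̄) = (523/-10)(36.00/2427.5).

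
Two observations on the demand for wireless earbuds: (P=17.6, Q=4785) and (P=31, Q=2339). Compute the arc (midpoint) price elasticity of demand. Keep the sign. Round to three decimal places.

-1.245

ΔQ = 2339 − 4785 = -2446; ΔP = 31 − 17.6 = 13.4.
Midpoints: P̄ = 24.30, Q̄ = 3562.0.
ε = (ΔQ/ΔP)(P̄/Q̄) = (-2446/13.4)(24.30/3562.0).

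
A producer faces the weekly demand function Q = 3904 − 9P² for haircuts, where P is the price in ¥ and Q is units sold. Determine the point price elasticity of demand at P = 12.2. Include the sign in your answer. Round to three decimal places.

-1.045

At P = 12.2, Q = 2564.440.
dQ/dP = −18P = -219.600.
ε = (dQ/dP)(P/Q) = (-219.600)(12.2/2564.440).
|ε| > 1, so demand is elastic at this price.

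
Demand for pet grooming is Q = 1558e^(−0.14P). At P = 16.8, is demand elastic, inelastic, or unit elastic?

Q = 148.288, dQ/dP = -20.760.
ε = (dQ/dP)(P/Q) ≈ -2.352.
|ε| = 2.35 > 1.

elastic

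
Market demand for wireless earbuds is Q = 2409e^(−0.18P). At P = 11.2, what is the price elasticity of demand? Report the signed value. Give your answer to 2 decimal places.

-2.02

At P = 11.2, Q = 320.848.
dQ/dP = −0.18·2409e^(−0.18P) = −0.18Q = -57.753.
ε = (dQ/dP)(P/Q) = (-57.753)(11.2/320.848).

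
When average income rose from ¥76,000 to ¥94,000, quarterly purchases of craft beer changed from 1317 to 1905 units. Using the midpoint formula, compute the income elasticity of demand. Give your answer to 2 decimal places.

1.72

ΔQ = 588, ΔI = 18000. Midpoints: Ī = 85,000, Q̄ = 1611.0.
ε_I = (ΔQ/ΔI)(Ī/Q̄) = (588/18000)(85000/1611.0).
ε_I > 0, so the good is normal.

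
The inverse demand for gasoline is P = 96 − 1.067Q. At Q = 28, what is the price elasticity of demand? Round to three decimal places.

-2.213

At Q = 28, P = 96 − 1.067(28) = 66.12.
dP/dQ = −1.067, so dQ/dP = 1/(−1.067) = -0.937.
ε = (dQ/dP)(P/Q) = (-0.937)(66.12/28).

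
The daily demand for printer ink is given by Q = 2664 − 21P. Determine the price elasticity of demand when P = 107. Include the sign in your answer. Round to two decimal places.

At P = 107, Q = 417.
dQ/dP = −21.
ε = (dQ/dP)(P/Q) = (-21)(107/417).

-5.39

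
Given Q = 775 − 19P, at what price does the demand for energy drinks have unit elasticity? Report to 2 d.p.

20.39

For linear demand Q = a − bP, ε = −bP/(a − bP). |ε| = 1 when bP = a − bP, i.e. P = a/(2b).
P = 775/(2·19) = 775/38 = 20.3947.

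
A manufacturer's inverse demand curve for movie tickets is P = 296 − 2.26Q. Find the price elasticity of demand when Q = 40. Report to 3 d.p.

-2.274

At Q = 40, P = 296 − 2.26(40) = 205.60.
dP/dQ = −2.26, so dQ/dP = 1/(−2.26) = -0.442.
ε = (dQ/dP)(P/Q) = (-0.442)(205.60/40).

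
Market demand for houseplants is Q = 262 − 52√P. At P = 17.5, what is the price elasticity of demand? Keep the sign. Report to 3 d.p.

At P = 17.5, Q = 44.468.
dQ/dP = −52/(2√P) = -6.215.
ε = (dQ/dP)(P/Q) = (-6.215)(17.5/44.468).

-2.446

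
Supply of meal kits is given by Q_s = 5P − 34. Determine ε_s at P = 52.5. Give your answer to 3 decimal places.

1.149

At P = 52.5, Q_s = 228.50.
dQ_s/dP = 5.
ε_s = (dQ_s/dP)(P/Q_s) = (5)(52.5/228.50).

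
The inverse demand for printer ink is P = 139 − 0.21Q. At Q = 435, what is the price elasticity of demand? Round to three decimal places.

At Q = 435, P = 139 − 0.21(435) = 47.65.
dP/dQ = −0.21, so dQ/dP = 1/(−0.21) = -4.762.
ε = (dQ/dP)(P/Q) = (-4.762)(47.65/435).

-0.522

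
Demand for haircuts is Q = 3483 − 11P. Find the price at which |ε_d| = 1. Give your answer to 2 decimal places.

158.32

For linear demand Q = a − bP, ε = −bP/(a − bP). |ε| = 1 when bP = a − bP, i.e. P = a/(2b).
P = 3483/(2·11) = 3483/22 = 158.3182.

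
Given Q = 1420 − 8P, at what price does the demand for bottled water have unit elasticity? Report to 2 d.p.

For linear demand Q = a − bP, ε = −bP/(a − bP). |ε| = 1 when bP = a − bP, i.e. P = a/(2b).
P = 1420/(2·8) = 1420/16 = 88.7500.

88.75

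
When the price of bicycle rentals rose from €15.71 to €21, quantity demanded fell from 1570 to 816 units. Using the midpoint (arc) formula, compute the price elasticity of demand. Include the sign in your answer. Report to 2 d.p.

ΔQ = 816 − 1570 = -754; ΔP = 21 − 15.71 = 5.29.
Midpoints: P̄ = 18.36, Q̄ = 1193.0.
ε = (ΔQ/ΔP)(P̄/Q̄) = (-754/5.29)(18.36/1193.0).

-2.19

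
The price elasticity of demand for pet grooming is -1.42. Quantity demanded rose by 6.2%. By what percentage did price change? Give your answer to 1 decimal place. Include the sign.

%ΔP ≈ %ΔQ / ε = (6.2%)/(-1.42) = -4.37%.

-4.4%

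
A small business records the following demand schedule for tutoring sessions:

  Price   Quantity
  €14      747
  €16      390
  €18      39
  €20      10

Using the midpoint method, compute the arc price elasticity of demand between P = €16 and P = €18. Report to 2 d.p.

-13.91

At P = 16, Q = 390; at P = 18, Q = 39.
ΔQ = -351, ΔP = 2. Midpoints: P̄ = 17.00, Q̄ = 214.5.
ε = (ΔQ/ΔP)(P̄/Q̄) = (-351/2)(17.00/214.5).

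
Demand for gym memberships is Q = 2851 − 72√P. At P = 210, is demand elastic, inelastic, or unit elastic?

Q = 1807.621, dQ/dP = -2.484.
ε = (dQ/dP)(P/Q) ≈ -0.289.
|ε| = 0.29 < 1.

inelastic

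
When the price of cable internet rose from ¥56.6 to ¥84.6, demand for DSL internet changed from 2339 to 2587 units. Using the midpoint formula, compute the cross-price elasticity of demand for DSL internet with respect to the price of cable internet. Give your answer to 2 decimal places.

0.25

ΔQ_x = 2587 − 2339 = 248; ΔP_y = 84.6 − 56.6 = 28.0.
Midpoints: P̄_y = 70.60, Q̄_x = 2463.0.
ε_xy = (ΔQ_x/ΔP_y)(P̄_y/Q̄_x) = (248/28.0)(70.60/2463.0).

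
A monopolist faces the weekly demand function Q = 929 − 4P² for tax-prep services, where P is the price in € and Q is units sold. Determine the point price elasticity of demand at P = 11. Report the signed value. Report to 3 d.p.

At P = 11, Q = 445.
dQ/dP = −8P = -88.
ε = (dQ/dP)(P/Q) = (-88)(11/445).
|ε| > 1, so demand is elastic at this price.

-2.175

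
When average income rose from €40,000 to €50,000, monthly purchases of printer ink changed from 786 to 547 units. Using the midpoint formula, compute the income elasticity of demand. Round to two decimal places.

-1.61

ΔQ = -239, ΔI = 10000. Midpoints: Ī = 45,000, Q̄ = 666.5.
ε_I = (ΔQ/ΔI)(Ī/Q̄) = (-239/10000)(45000/666.5).
ε_I < 0, so the good is inferior.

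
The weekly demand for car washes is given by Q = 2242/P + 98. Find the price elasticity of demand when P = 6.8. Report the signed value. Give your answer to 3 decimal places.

-0.771

At P = 6.8, Q = 427.706.
dQ/dP = −2242/P² = -48.486.
ε = (dQ/dP)(P/Q) = (-48.486)(6.8/427.706).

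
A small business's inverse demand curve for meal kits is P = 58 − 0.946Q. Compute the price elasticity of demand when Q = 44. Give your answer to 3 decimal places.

-0.393

At Q = 44, P = 58 − 0.946(44) = 16.38.
dP/dQ = −0.946, so dQ/dP = 1/(−0.946) = -1.057.
ε = (dQ/dP)(P/Q) = (-1.057)(16.38/44).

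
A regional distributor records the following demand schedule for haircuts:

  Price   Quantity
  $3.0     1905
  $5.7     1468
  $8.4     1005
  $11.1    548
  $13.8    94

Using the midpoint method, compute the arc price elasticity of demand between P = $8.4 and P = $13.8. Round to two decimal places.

-3.41

At P = 8.4, Q = 1005; at P = 13.8, Q = 94.
ΔQ = -911, ΔP = 5.4. Midpoints: P̄ = 11.10, Q̄ = 549.5.
ε = (ΔQ/ΔP)(P̄/Q̄) = (-911/5.4)(11.10/549.5).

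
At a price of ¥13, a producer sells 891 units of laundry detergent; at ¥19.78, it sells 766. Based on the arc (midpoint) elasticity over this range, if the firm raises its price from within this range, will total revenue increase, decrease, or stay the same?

increase

Arc ε = (-125/6.78)(16.39/828.5) ≈ -0.365.
|ε| = 0.36 < 1, so demand is inelastic. A price rise therefore raises total revenue.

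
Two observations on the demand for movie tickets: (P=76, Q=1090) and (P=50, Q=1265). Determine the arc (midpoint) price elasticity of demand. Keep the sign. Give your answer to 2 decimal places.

-0.36

ΔQ = 1265 − 1090 = 175; ΔP = 50 − 76 = -26.
Midpoints: P̄ = 63.00, Q̄ = 1177.5.
ε = (ΔQ/ΔP)(P̄/Q̄) = (175/-26)(63.00/1177.5).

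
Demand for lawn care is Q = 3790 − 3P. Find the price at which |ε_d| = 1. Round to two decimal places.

631.67

For linear demand Q = a − bP, ε = −bP/(a − bP). |ε| = 1 when bP = a − bP, i.e. P = a/(2b).
P = 3790/(2·3) = 3790/6 = 631.6667.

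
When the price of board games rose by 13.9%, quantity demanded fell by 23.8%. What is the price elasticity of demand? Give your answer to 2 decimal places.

-1.71

ε = %ΔQ / %ΔP = (-23.8)/(13.9) = -1.712.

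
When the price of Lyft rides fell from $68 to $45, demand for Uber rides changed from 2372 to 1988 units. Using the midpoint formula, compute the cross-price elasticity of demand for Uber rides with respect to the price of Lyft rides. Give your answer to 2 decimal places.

ΔQ_x = 1988 − 2372 = -384; ΔP_y = 45 − 68 = -23.
Midpoints: P̄_y = 56.50, Q̄_x = 2180.0.
ε_xy = (ΔQ_x/ΔP_y)(P̄_y/Q̄_x) = (-384/-23)(56.50/2180.0).

0.43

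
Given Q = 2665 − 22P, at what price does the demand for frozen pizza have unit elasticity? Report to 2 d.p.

For linear demand Q = a − bP, ε = −bP/(a − bP). |ε| = 1 when bP = a − bP, i.e. P = a/(2b).
P = 2665/(2·22) = 2665/44 = 60.5682.

60.57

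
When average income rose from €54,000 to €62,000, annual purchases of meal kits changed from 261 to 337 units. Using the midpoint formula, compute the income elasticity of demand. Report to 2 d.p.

1.84

ΔQ = 76, ΔI = 8000. Midpoints: Ī = 58,000, Q̄ = 299.0.
ε_I = (ΔQ/ΔI)(Ī/Q̄) = (76/8000)(58000/299.0).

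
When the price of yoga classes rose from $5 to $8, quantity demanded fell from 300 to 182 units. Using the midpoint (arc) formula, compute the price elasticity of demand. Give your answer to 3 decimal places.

ΔQ = 182 − 300 = -118; ΔP = 8 − 5 = 3.
Midpoints: P̄ = 6.50, Q̄ = 241.0.
ε = (ΔQ/ΔP)(P̄/Q̄) = (-118/3)(6.50/241.0).

-1.061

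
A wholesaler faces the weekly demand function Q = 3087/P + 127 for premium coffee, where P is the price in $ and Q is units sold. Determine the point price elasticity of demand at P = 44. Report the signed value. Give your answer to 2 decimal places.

-0.36

At P = 44, Q = 197.159.
dQ/dP = −3087/P² = -1.595.
ε = (dQ/dP)(P/Q) = (-1.595)(44/197.159).
|ε| < 1, so demand is inelastic at this price.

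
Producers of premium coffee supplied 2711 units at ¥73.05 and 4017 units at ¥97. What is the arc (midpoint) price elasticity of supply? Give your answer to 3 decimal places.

ΔQ = 4017 − 2711 = 1306; ΔP = 97 − 73.05 = 23.95.
Midpoints: P̄ = 85.03, Q̄ = 3364.0.
ε_s = (ΔQ/ΔP)(P̄/Q̄) = (1306/23.95)(85.03/3364.0).

1.378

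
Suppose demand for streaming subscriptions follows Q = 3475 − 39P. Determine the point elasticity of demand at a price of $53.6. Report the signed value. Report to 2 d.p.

-1.51

At P = 53.6, Q = 1384.600.
dQ/dP = −39.
ε = (dQ/dP)(P/Q) = (-39)(53.6/1384.600).
|ε| > 1, so demand is elastic at this price.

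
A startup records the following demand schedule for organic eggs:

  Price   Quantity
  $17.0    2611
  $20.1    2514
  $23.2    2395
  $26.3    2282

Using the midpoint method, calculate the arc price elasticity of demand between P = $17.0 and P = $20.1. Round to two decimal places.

At P = 17.0, Q = 2611; at P = 20.1, Q = 2514.
ΔQ = -97, ΔP = 3.1. Midpoints: P̄ = 18.55, Q̄ = 2562.5.
ε = (ΔQ/ΔP)(P̄/Q̄) = (-97/3.1)(18.55/2562.5).

-0.23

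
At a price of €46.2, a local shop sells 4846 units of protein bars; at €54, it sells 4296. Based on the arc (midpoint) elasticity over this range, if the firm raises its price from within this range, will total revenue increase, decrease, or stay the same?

Arc ε = (-550/7.8)(50.10/4571.0) ≈ -0.773.
|ε| = 0.77 < 1, so demand is inelastic. A price rise therefore raises total revenue.

increase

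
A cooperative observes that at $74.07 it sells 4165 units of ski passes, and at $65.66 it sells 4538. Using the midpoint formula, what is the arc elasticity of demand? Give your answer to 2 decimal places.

-0.71

ΔQ = 4538 − 4165 = 373; ΔP = 65.66 − 74.07 = -8.41.
Midpoints: P̄ = 69.86, Q̄ = 4351.5.
ε = (ΔQ/ΔP)(P̄/Q̄) = (373/-8.41)(69.86/4351.5).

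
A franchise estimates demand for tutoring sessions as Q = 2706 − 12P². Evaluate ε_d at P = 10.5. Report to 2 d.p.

-1.91

At P = 10.5, Q = 1383.
dQ/dP = −24P = -252.
ε = (dQ/dP)(P/Q) = (-252)(10.5/1383).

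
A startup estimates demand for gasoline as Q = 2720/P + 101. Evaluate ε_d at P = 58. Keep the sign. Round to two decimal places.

At P = 58, Q = 147.897.
dQ/dP = −2720/P² = -0.809.
ε = (dQ/dP)(P/Q) = (-0.809)(58/147.897).

-0.32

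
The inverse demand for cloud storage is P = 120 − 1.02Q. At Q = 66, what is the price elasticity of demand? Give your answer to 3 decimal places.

At Q = 66, P = 120 − 1.02(66) = 52.68.
dP/dQ = −1.02, so dQ/dP = 1/(−1.02) = -0.980.
ε = (dQ/dP)(P/Q) = (-0.980)(52.68/66).

-0.783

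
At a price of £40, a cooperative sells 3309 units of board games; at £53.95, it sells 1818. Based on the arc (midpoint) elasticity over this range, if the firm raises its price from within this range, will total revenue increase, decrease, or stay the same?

decrease

Arc ε = (-1491/13.95)(46.98/2563.5) ≈ -1.959.
|ε| = 1.96 > 1, so demand is elastic. A price rise therefore reduces total revenue.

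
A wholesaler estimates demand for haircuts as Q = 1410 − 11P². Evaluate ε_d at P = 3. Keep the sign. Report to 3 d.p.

At P = 3, Q = 1311.
dQ/dP = −22P = -66.
ε = (dQ/dP)(P/Q) = (-66)(3/1311).
|ε| < 1, so demand is inelastic at this price.

-0.151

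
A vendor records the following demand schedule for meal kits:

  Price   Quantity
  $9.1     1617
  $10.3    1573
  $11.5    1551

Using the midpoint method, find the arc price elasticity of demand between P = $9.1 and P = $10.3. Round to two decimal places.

-0.22

At P = 9.1, Q = 1617; at P = 10.3, Q = 1573.
ΔQ = -44, ΔP = 1.2. Midpoints: P̄ = 9.70, Q̄ = 1595.0.
ε = (ΔQ/ΔP)(P̄/Q̄) = (-44/1.2)(9.70/1595.0).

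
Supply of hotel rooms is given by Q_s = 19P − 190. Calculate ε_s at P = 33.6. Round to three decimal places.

At P = 33.6, Q_s = 448.40.
dQ_s/dP = 19.
ε_s = (dQ_s/dP)(P/Q_s) = (19)(33.6/448.40).

1.424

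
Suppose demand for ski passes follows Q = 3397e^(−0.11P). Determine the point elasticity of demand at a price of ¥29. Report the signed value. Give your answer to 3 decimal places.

-3.190

At P = 29, Q = 139.861.
dQ/dP = −0.11·3397e^(−0.11P) = −0.11Q = -15.385.
ε = (dQ/dP)(P/Q) = (-15.385)(29/139.861).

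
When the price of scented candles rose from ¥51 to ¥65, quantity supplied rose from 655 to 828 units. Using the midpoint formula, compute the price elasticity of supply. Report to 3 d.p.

ΔQ = 828 − 655 = 173; ΔP = 65 − 51 = 14.
Midpoints: P̄ = 58.00, Q̄ = 741.5.
ε_s = (ΔQ/ΔP)(P̄/Q̄) = (173/14)(58.00/741.5).

0.967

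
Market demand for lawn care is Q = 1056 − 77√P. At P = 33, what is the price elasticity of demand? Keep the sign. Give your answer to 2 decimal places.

-0.36

At P = 33, Q = 613.669.
dQ/dP = −77/(2√P) = -6.702.
ε = (dQ/dP)(P/Q) = (-6.702)(33/613.669).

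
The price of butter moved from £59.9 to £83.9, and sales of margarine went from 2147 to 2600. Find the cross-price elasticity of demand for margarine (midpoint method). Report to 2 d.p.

0.57

ΔQ_x = 2600 − 2147 = 453; ΔP_y = 83.9 − 59.9 = 24.0.
Midpoints: P̄_y = 71.90, Q̄_x = 2373.5.
ε_xy = (ΔQ_x/ΔP_y)(P̄_y/Q̄_x) = (453/24.0)(71.90/2373.5).
ε_xy > 0, so the goods are substitutes.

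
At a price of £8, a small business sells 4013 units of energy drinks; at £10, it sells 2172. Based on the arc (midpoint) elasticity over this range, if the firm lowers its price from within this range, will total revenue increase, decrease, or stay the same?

Arc ε = (-1841/2)(9.00/3092.5) ≈ -2.679.
|ε| = 2.68 > 1, so demand is elastic. A price cut therefore raises total revenue.

increase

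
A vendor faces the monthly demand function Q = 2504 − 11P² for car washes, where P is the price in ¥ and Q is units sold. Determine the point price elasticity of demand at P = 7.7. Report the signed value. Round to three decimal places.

-0.704

At P = 7.7, Q = 1851.810.
dQ/dP = −22P = -169.400.
ε = (dQ/dP)(P/Q) = (-169.400)(7.7/1851.810).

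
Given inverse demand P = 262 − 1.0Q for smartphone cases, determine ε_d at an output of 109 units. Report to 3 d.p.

-1.404

At Q = 109, P = 262 − 1.0(109) = 153.00.
dP/dQ = −1.0, so dQ/dP = 1/(−1.0) = -1.000.
ε = (dQ/dP)(P/Q) = (-1.000)(153.00/109).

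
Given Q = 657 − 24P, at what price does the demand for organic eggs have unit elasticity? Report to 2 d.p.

For linear demand Q = a − bP, ε = −bP/(a − bP). |ε| = 1 when bP = a − bP, i.e. P = a/(2b).
P = 657/(2·24) = 657/48 = 13.6875.

13.69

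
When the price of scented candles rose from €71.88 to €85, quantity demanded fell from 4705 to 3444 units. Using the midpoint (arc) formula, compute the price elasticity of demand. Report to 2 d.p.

ΔQ = 3444 − 4705 = -1261; ΔP = 85 − 71.88 = 13.12.
Midpoints: P̄ = 78.44, Q̄ = 4074.5.
ε = (ΔQ/ΔP)(P̄/Q̄) = (-1261/13.12)(78.44/4074.5).

-1.85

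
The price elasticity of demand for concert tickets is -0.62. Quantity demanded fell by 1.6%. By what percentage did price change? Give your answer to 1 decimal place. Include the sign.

2.6%

%ΔP ≈ %ΔQ / ε = (-1.6%)/(-0.62) = 2.58%.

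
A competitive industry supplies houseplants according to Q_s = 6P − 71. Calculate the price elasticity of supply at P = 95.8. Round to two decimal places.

At P = 95.8, Q_s = 503.80.
dQ_s/dP = 6.
ε_s = (dQ_s/dP)(P/Q_s) = (6)(95.8/503.80).

1.14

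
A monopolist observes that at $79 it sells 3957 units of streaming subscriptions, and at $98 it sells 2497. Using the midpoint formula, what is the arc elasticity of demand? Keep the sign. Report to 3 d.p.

ΔQ = 2497 − 3957 = -1460; ΔP = 98 − 79 = 19.
Midpoints: P̄ = 88.50, Q̄ = 3227.0.
ε = (ΔQ/ΔP)(P̄/Q̄) = (-1460/19)(88.50/3227.0).

-2.107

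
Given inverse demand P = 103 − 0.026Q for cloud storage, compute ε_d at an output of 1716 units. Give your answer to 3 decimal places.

At Q = 1716, P = 103 − 0.026(1716) = 58.38.
dP/dQ = −0.026, so dQ/dP = 1/(−0.026) = -38.462.
ε = (dQ/dP)(P/Q) = (-38.462)(58.38/1716).

-1.309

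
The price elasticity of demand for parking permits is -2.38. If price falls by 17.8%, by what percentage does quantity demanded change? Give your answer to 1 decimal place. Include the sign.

42.4%

%ΔQ ≈ ε × %ΔP = (-2.38)(-17.8%) = 42.36%.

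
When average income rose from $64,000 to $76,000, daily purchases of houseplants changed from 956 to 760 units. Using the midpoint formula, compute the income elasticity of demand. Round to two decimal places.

ΔQ = -196, ΔI = 12000. Midpoints: Ī = 70,000, Q̄ = 858.0.
ε_I = (ΔQ/ΔI)(Ī/Q̄) = (-196/12000)(70000/858.0).
ε_I < 0, so the good is inferior.

-1.33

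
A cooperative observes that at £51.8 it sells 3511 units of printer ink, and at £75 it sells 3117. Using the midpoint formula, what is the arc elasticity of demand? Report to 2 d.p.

ΔQ = 3117 − 3511 = -394; ΔP = 75 − 51.8 = 23.2.
Midpoints: P̄ = 63.40, Q̄ = 3314.0.
ε = (ΔQ/ΔP)(P̄/Q̄) = (-394/23.2)(63.40/3314.0).

-0.32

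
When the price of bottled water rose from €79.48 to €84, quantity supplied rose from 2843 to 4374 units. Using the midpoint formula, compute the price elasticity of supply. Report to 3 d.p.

7.673

ΔQ = 4374 − 2843 = 1531; ΔP = 84 − 79.48 = 4.52.
Midpoints: P̄ = 81.74, Q̄ = 3608.5.
ε_s = (ΔQ/ΔP)(P̄/Q̄) = (1531/4.52)(81.74/3608.5).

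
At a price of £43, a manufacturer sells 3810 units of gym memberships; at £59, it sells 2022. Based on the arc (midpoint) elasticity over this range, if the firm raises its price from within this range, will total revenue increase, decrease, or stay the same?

Arc ε = (-1788/16)(51.00/2916.0) ≈ -1.954.
|ε| = 1.95 > 1, so demand is elastic. A price rise therefore reduces total revenue.

decrease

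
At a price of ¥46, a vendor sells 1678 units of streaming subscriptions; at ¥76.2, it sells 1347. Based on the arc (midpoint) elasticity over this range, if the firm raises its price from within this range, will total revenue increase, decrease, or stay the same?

increase

Arc ε = (-331/30.2)(61.10/1512.5) ≈ -0.443.
|ε| = 0.44 < 1, so demand is inelastic. A price rise therefore raises total revenue.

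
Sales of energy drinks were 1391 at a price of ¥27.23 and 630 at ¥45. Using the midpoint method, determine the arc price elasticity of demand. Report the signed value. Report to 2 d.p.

-1.53

ΔQ = 630 − 1391 = -761; ΔP = 45 − 27.23 = 17.77.
Midpoints: P̄ = 36.12, Q̄ = 1010.5.
ε = (ΔQ/ΔP)(P̄/Q̄) = (-761/17.77)(36.12/1010.5).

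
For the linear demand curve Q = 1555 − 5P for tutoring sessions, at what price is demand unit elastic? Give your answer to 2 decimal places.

For linear demand Q = a − bP, ε = −bP/(a − bP). |ε| = 1 when bP = a − bP, i.e. P = a/(2b).
P = 1555/(2·5) = 1555/10 = 155.5000.

155.50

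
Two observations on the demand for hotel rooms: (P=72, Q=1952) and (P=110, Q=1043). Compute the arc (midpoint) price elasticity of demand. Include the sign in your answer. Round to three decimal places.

-1.454

ΔQ = 1043 − 1952 = -909; ΔP = 110 − 72 = 38.
Midpoints: P̄ = 91.00, Q̄ = 1497.5.
ε = (ΔQ/ΔP)(P̄/Q̄) = (-909/38)(91.00/1497.5).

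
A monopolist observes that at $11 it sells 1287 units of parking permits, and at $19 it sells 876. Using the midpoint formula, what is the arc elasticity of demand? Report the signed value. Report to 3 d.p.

ΔQ = 876 − 1287 = -411; ΔP = 19 − 11 = 8.
Midpoints: P̄ = 15.00, Q̄ = 1081.5.
ε = (ΔQ/ΔP)(P̄/Q̄) = (-411/8)(15.00/1081.5).

-0.713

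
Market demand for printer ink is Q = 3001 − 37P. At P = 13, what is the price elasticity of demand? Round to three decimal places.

-0.191

At P = 13, Q = 2520.
dQ/dP = −37.
ε = (dQ/dP)(P/Q) = (-37)(13/2520).
|ε| < 1, so demand is inelastic at this price.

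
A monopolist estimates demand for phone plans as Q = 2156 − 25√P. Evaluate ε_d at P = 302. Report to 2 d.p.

At P = 302, Q = 1721.546.
dQ/dP = −25/(2√P) = -0.719.
ε = (dQ/dP)(P/Q) = (-0.719)(302/1721.546).

-0.13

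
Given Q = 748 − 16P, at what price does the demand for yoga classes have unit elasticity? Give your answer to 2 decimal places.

23.38

For linear demand Q = a − bP, ε = −bP/(a − bP). |ε| = 1 when bP = a − bP, i.e. P = a/(2b).
P = 748/(2·16) = 748/32 = 23.3750.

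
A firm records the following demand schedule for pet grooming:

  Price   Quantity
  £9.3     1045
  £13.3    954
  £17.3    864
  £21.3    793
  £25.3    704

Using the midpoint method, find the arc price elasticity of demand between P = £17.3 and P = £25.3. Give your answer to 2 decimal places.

-0.54

At P = 17.3, Q = 864; at P = 25.3, Q = 704.
ΔQ = -160, ΔP = 8.0. Midpoints: P̄ = 21.30, Q̄ = 784.0.
ε = (ΔQ/ΔP)(P̄/Q̄) = (-160/8.0)(21.30/784.0).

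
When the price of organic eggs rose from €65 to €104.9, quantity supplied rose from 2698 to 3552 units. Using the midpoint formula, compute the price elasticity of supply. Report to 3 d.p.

ΔQ = 3552 − 2698 = 854; ΔP = 104.9 − 65 = 39.9.
Midpoints: P̄ = 84.95, Q̄ = 3125.0.
ε_s = (ΔQ/ΔP)(P̄/Q̄) = (854/39.9)(84.95/3125.0).

0.582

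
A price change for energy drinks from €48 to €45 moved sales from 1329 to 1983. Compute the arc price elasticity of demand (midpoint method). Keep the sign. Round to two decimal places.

ΔQ = 1983 − 1329 = 654; ΔP = 45 − 48 = -3.
Midpoints: P̄ = 46.50, Q̄ = 1656.0.
ε = (ΔQ/ΔP)(P̄/Q̄) = (654/-3)(46.50/1656.0).

-6.12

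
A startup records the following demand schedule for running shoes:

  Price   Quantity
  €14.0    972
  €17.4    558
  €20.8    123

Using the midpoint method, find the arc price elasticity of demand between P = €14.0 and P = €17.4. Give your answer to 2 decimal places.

-2.50

At P = 14.0, Q = 972; at P = 17.4, Q = 558.
ΔQ = -414, ΔP = 3.4. Midpoints: P̄ = 15.70, Q̄ = 765.0.
ε = (ΔQ/ΔP)(P̄/Q̄) = (-414/3.4)(15.70/765.0).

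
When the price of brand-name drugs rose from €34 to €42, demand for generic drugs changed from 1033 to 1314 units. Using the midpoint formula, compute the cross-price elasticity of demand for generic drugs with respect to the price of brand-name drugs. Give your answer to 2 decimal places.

ΔQ_x = 1314 − 1033 = 281; ΔP_y = 42 − 34 = 8.
Midpoints: P̄_y = 38.00, Q̄_x = 1173.5.
ε_xy = (ΔQ_x/ΔP_y)(P̄_y/Q̄_x) = (281/8)(38.00/1173.5).
ε_xy > 0, so the goods are substitutes.

1.14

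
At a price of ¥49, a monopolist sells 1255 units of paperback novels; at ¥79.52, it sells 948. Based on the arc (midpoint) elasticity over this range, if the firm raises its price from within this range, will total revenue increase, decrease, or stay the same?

increase

Arc ε = (-307/30.52)(64.26/1101.5) ≈ -0.587.
|ε| = 0.59 < 1, so demand is inelastic. A price rise therefore raises total revenue.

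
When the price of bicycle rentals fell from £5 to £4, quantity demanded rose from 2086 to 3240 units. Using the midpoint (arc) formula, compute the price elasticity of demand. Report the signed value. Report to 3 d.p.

-1.950

ΔQ = 3240 − 2086 = 1154; ΔP = 4 − 5 = -1.
Midpoints: P̄ = 4.50, Q̄ = 2663.0.
ε = (ΔQ/ΔP)(P̄/Q̄) = (1154/-1)(4.50/2663.0).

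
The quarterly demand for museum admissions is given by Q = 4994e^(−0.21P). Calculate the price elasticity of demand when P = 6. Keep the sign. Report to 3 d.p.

-1.260

At P = 6, Q = 1416.568.
dQ/dP = −0.21·4994e^(−0.21P) = −0.21Q = -297.479.
ε = (dQ/dP)(P/Q) = (-297.479)(6/1416.568).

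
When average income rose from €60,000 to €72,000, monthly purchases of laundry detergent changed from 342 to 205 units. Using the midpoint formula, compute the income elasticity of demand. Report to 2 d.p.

-2.76

ΔQ = -137, ΔI = 12000. Midpoints: Ī = 66,000, Q̄ = 273.5.
ε_I = (ΔQ/ΔI)(Ī/Q̄) = (-137/12000)(66000/273.5).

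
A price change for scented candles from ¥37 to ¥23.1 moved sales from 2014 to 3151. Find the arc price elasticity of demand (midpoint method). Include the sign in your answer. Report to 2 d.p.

-0.95

ΔQ = 3151 − 2014 = 1137; ΔP = 23.1 − 37 = -13.9.
Midpoints: P̄ = 30.05, Q̄ = 2582.5.
ε = (ΔQ/ΔP)(P̄/Q̄) = (1137/-13.9)(30.05/2582.5).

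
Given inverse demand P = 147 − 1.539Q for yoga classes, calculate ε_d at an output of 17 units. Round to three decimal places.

-4.619

At Q = 17, P = 147 − 1.539(17) = 120.84.
dP/dQ = −1.539, so dQ/dP = 1/(−1.539) = -0.650.
ε = (dQ/dP)(P/Q) = (-0.650)(120.84/17).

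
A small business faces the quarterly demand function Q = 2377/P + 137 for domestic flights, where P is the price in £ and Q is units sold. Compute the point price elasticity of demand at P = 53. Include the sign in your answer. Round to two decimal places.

-0.25

At P = 53, Q = 181.849.
dQ/dP = −2377/P² = -0.846.
ε = (dQ/dP)(P/Q) = (-0.846)(53/181.849).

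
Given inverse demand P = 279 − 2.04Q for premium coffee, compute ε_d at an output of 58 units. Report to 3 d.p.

At Q = 58, P = 279 − 2.04(58) = 160.68.
dP/dQ = −2.04, so dQ/dP = 1/(−2.04) = -0.490.
ε = (dQ/dP)(P/Q) = (-0.490)(160.68/58).

-1.358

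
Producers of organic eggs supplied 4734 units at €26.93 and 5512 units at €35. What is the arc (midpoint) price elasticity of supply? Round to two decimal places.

ΔQ = 5512 − 4734 = 778; ΔP = 35 − 26.93 = 8.07.
Midpoints: P̄ = 30.96, Q̄ = 5123.0.
ε_s = (ΔQ/ΔP)(P̄/Q̄) = (778/8.07)(30.96/5123.0).

0.58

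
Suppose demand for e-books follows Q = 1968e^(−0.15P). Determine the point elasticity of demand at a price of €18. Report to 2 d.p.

At P = 18, Q = 132.260.
dQ/dP = −0.15·1968e^(−0.15P) = −0.15Q = -19.839.
ε = (dQ/dP)(P/Q) = (-19.839)(18/132.260).
|ε| > 1, so demand is elastic at this price.

-2.70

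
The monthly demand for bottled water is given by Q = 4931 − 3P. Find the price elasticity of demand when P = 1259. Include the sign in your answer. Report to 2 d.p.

-3.27

At P = 1259, Q = 1154.
dQ/dP = −3.
ε = (dQ/dP)(P/Q) = (-3)(1259/1154).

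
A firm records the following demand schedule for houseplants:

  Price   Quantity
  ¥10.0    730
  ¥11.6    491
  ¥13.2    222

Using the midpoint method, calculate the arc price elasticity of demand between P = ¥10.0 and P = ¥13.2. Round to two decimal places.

-3.87

At P = 10.0, Q = 730; at P = 13.2, Q = 222.
ΔQ = -508, ΔP = 3.2. Midpoints: P̄ = 11.60, Q̄ = 476.0.
ε = (ΔQ/ΔP)(P̄/Q̄) = (-508/3.2)(11.60/476.0).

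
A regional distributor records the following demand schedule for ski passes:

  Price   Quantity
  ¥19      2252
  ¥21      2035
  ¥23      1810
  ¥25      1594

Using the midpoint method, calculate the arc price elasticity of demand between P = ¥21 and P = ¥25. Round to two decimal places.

At P = 21, Q = 2035; at P = 25, Q = 1594.
ΔQ = -441, ΔP = 4. Midpoints: P̄ = 23.00, Q̄ = 1814.5.
ε = (ΔQ/ΔP)(P̄/Q̄) = (-441/4)(23.00/1814.5).

-1.40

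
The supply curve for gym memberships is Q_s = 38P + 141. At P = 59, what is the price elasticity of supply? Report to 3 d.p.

0.941

At P = 59, Q_s = 2383.
dQ_s/dP = 38.
ε_s = (dQ_s/dP)(P/Q_s) = (38)(59/2383).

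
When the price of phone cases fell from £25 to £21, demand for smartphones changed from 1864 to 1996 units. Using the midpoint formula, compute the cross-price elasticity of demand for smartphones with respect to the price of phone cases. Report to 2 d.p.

ΔQ_x = 1996 − 1864 = 132; ΔP_y = 21 − 25 = -4.
Midpoints: P̄_y = 23.00, Q̄_x = 1930.0.
ε_xy = (ΔQ_x/ΔP_y)(P̄_y/Q̄_x) = (132/-4)(23.00/1930.0).

-0.39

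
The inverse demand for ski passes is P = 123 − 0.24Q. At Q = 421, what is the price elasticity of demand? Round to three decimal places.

-0.217

At Q = 421, P = 123 − 0.24(421) = 21.96.
dP/dQ = −0.24, so dQ/dP = 1/(−0.24) = -4.167.
ε = (dQ/dP)(P/Q) = (-4.167)(21.96/421).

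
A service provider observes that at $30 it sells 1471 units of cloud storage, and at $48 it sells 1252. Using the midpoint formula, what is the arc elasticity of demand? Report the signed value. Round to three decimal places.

ΔQ = 1252 − 1471 = -219; ΔP = 48 − 30 = 18.
Midpoints: P̄ = 39.00, Q̄ = 1361.5.
ε = (ΔQ/ΔP)(P̄/Q̄) = (-219/18)(39.00/1361.5).

-0.349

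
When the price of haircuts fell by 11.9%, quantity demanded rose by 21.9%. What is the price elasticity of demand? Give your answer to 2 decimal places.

ε = %ΔQ / %ΔP = (21.9)/(-11.9) = -1.840.

-1.84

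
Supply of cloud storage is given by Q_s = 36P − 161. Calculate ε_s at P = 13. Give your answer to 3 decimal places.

At P = 13, Q_s = 307.
dQ_s/dP = 36.
ε_s = (dQ_s/dP)(P/Q_s) = (36)(13/307).

1.524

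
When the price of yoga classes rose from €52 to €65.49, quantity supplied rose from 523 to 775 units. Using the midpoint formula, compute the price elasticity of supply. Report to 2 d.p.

1.69

ΔQ = 775 − 523 = 252; ΔP = 65.49 − 52 = 13.49.
Midpoints: P̄ = 58.74, Q̄ = 649.0.
ε_s = (ΔQ/ΔP)(P̄/Q̄) = (252/13.49)(58.74/649.0).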